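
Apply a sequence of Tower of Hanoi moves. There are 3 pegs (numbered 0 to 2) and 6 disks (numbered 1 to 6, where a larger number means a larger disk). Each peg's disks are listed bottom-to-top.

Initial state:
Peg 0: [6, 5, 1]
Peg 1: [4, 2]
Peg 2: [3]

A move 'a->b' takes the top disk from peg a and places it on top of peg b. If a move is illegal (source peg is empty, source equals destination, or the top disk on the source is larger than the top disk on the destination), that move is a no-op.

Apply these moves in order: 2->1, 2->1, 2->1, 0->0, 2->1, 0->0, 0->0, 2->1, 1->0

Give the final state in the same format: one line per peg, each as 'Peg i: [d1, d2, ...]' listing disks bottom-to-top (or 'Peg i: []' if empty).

Answer: Peg 0: [6, 5, 1]
Peg 1: [4, 2]
Peg 2: [3]

Derivation:
After move 1 (2->1):
Peg 0: [6, 5, 1]
Peg 1: [4, 2]
Peg 2: [3]

After move 2 (2->1):
Peg 0: [6, 5, 1]
Peg 1: [4, 2]
Peg 2: [3]

After move 3 (2->1):
Peg 0: [6, 5, 1]
Peg 1: [4, 2]
Peg 2: [3]

After move 4 (0->0):
Peg 0: [6, 5, 1]
Peg 1: [4, 2]
Peg 2: [3]

After move 5 (2->1):
Peg 0: [6, 5, 1]
Peg 1: [4, 2]
Peg 2: [3]

After move 6 (0->0):
Peg 0: [6, 5, 1]
Peg 1: [4, 2]
Peg 2: [3]

After move 7 (0->0):
Peg 0: [6, 5, 1]
Peg 1: [4, 2]
Peg 2: [3]

After move 8 (2->1):
Peg 0: [6, 5, 1]
Peg 1: [4, 2]
Peg 2: [3]

After move 9 (1->0):
Peg 0: [6, 5, 1]
Peg 1: [4, 2]
Peg 2: [3]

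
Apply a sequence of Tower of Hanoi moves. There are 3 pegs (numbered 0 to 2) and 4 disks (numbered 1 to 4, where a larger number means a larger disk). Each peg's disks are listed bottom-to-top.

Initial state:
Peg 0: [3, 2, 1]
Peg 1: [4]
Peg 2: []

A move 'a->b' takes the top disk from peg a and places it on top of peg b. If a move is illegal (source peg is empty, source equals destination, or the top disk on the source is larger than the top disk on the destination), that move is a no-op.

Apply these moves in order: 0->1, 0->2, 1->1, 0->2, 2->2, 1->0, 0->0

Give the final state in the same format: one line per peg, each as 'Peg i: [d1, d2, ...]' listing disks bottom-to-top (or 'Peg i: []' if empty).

Answer: Peg 0: [3, 1]
Peg 1: [4]
Peg 2: [2]

Derivation:
After move 1 (0->1):
Peg 0: [3, 2]
Peg 1: [4, 1]
Peg 2: []

After move 2 (0->2):
Peg 0: [3]
Peg 1: [4, 1]
Peg 2: [2]

After move 3 (1->1):
Peg 0: [3]
Peg 1: [4, 1]
Peg 2: [2]

After move 4 (0->2):
Peg 0: [3]
Peg 1: [4, 1]
Peg 2: [2]

After move 5 (2->2):
Peg 0: [3]
Peg 1: [4, 1]
Peg 2: [2]

After move 6 (1->0):
Peg 0: [3, 1]
Peg 1: [4]
Peg 2: [2]

After move 7 (0->0):
Peg 0: [3, 1]
Peg 1: [4]
Peg 2: [2]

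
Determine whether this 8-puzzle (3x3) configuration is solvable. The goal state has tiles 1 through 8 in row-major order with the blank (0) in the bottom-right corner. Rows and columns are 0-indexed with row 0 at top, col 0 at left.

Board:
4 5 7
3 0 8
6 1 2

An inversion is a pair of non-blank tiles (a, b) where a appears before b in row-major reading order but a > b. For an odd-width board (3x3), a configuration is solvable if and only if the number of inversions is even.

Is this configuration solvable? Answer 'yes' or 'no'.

Answer: no

Derivation:
Inversions (pairs i<j in row-major order where tile[i] > tile[j] > 0): 17
17 is odd, so the puzzle is not solvable.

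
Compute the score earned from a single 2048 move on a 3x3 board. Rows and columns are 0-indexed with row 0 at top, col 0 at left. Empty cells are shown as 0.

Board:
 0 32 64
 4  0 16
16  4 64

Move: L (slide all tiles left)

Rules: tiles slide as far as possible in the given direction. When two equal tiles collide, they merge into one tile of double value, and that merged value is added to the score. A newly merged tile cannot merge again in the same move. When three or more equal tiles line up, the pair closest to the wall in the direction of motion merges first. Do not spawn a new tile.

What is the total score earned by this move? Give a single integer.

Slide left:
row 0: [0, 32, 64] -> [32, 64, 0]  score +0 (running 0)
row 1: [4, 0, 16] -> [4, 16, 0]  score +0 (running 0)
row 2: [16, 4, 64] -> [16, 4, 64]  score +0 (running 0)
Board after move:
32 64  0
 4 16  0
16  4 64

Answer: 0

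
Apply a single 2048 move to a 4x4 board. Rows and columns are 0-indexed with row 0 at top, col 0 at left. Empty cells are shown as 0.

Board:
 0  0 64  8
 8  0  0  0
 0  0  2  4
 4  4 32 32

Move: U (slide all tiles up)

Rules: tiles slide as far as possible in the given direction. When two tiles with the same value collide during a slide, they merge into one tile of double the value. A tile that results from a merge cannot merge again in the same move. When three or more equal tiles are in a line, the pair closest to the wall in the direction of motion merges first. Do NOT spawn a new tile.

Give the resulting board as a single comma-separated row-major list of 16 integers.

Slide up:
col 0: [0, 8, 0, 4] -> [8, 4, 0, 0]
col 1: [0, 0, 0, 4] -> [4, 0, 0, 0]
col 2: [64, 0, 2, 32] -> [64, 2, 32, 0]
col 3: [8, 0, 4, 32] -> [8, 4, 32, 0]

Answer: 8, 4, 64, 8, 4, 0, 2, 4, 0, 0, 32, 32, 0, 0, 0, 0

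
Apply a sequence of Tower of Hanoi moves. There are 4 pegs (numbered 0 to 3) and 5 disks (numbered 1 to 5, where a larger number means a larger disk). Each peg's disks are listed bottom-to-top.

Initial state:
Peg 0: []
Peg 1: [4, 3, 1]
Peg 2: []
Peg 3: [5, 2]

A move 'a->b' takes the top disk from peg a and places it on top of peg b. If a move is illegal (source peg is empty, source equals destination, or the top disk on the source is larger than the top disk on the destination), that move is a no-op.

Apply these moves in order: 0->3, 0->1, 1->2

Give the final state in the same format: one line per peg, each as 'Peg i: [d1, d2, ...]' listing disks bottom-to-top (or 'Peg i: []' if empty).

Answer: Peg 0: []
Peg 1: [4, 3]
Peg 2: [1]
Peg 3: [5, 2]

Derivation:
After move 1 (0->3):
Peg 0: []
Peg 1: [4, 3, 1]
Peg 2: []
Peg 3: [5, 2]

After move 2 (0->1):
Peg 0: []
Peg 1: [4, 3, 1]
Peg 2: []
Peg 3: [5, 2]

After move 3 (1->2):
Peg 0: []
Peg 1: [4, 3]
Peg 2: [1]
Peg 3: [5, 2]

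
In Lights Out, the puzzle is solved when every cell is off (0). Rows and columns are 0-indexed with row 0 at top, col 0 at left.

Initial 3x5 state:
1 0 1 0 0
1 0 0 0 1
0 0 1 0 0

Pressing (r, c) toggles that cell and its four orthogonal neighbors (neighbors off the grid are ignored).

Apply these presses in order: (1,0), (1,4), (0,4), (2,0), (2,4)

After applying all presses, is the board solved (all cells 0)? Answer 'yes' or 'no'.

After press 1 at (1,0):
0 0 1 0 0
0 1 0 0 1
1 0 1 0 0

After press 2 at (1,4):
0 0 1 0 1
0 1 0 1 0
1 0 1 0 1

After press 3 at (0,4):
0 0 1 1 0
0 1 0 1 1
1 0 1 0 1

After press 4 at (2,0):
0 0 1 1 0
1 1 0 1 1
0 1 1 0 1

After press 5 at (2,4):
0 0 1 1 0
1 1 0 1 0
0 1 1 1 0

Lights still on: 8

Answer: no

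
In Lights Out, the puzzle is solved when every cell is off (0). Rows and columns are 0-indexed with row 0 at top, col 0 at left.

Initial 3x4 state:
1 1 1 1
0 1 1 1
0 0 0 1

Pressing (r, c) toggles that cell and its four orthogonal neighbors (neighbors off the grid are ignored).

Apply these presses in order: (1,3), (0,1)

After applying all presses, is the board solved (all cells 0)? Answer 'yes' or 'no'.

Answer: yes

Derivation:
After press 1 at (1,3):
1 1 1 0
0 1 0 0
0 0 0 0

After press 2 at (0,1):
0 0 0 0
0 0 0 0
0 0 0 0

Lights still on: 0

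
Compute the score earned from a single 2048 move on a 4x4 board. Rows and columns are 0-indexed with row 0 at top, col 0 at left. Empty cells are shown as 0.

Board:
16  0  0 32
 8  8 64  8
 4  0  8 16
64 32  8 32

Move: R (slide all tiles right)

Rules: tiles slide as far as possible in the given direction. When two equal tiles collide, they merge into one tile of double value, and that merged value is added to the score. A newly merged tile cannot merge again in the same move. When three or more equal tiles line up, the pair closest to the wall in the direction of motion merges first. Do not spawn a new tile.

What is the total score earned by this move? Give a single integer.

Answer: 16

Derivation:
Slide right:
row 0: [16, 0, 0, 32] -> [0, 0, 16, 32]  score +0 (running 0)
row 1: [8, 8, 64, 8] -> [0, 16, 64, 8]  score +16 (running 16)
row 2: [4, 0, 8, 16] -> [0, 4, 8, 16]  score +0 (running 16)
row 3: [64, 32, 8, 32] -> [64, 32, 8, 32]  score +0 (running 16)
Board after move:
 0  0 16 32
 0 16 64  8
 0  4  8 16
64 32  8 32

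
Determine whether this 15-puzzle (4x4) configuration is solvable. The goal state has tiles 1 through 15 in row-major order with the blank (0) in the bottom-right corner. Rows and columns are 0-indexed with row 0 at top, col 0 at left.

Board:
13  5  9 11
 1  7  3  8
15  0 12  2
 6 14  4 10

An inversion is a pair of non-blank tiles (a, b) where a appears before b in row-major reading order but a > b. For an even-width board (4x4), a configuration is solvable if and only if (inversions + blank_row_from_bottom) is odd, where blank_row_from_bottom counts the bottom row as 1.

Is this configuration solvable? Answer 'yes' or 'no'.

Inversions: 52
Blank is in row 2 (0-indexed from top), which is row 2 counting from the bottom (bottom = 1).
52 + 2 = 54, which is even, so the puzzle is not solvable.

Answer: no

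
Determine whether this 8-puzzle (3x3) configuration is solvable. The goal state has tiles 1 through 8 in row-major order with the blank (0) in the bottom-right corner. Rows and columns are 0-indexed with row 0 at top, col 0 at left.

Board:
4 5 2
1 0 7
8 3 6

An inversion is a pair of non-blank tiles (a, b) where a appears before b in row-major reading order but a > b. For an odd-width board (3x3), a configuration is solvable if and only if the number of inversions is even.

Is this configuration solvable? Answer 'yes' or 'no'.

Inversions (pairs i<j in row-major order where tile[i] > tile[j] > 0): 11
11 is odd, so the puzzle is not solvable.

Answer: no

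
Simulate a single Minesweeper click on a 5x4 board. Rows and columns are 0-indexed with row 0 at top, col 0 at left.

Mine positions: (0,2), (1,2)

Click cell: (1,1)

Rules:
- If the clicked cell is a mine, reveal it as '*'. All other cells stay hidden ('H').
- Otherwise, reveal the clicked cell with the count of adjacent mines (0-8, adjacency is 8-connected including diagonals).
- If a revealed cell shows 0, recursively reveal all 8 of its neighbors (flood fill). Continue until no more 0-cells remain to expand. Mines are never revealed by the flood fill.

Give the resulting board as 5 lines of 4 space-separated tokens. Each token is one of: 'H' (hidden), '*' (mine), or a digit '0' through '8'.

H H H H
H 2 H H
H H H H
H H H H
H H H H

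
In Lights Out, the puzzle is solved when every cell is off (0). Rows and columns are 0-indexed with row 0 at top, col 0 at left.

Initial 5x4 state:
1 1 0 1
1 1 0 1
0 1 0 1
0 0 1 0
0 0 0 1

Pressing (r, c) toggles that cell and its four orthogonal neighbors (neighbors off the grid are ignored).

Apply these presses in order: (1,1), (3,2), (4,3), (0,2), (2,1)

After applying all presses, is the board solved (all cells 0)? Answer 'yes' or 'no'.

Answer: no

Derivation:
After press 1 at (1,1):
1 0 0 1
0 0 1 1
0 0 0 1
0 0 1 0
0 0 0 1

After press 2 at (3,2):
1 0 0 1
0 0 1 1
0 0 1 1
0 1 0 1
0 0 1 1

After press 3 at (4,3):
1 0 0 1
0 0 1 1
0 0 1 1
0 1 0 0
0 0 0 0

After press 4 at (0,2):
1 1 1 0
0 0 0 1
0 0 1 1
0 1 0 0
0 0 0 0

After press 5 at (2,1):
1 1 1 0
0 1 0 1
1 1 0 1
0 0 0 0
0 0 0 0

Lights still on: 8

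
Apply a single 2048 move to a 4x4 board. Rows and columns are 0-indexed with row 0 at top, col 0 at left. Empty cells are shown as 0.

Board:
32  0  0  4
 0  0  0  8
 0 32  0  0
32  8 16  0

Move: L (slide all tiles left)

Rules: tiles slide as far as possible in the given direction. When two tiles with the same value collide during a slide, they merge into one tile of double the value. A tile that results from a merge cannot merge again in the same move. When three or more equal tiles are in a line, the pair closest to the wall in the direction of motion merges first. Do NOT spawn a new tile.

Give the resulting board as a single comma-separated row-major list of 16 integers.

Answer: 32, 4, 0, 0, 8, 0, 0, 0, 32, 0, 0, 0, 32, 8, 16, 0

Derivation:
Slide left:
row 0: [32, 0, 0, 4] -> [32, 4, 0, 0]
row 1: [0, 0, 0, 8] -> [8, 0, 0, 0]
row 2: [0, 32, 0, 0] -> [32, 0, 0, 0]
row 3: [32, 8, 16, 0] -> [32, 8, 16, 0]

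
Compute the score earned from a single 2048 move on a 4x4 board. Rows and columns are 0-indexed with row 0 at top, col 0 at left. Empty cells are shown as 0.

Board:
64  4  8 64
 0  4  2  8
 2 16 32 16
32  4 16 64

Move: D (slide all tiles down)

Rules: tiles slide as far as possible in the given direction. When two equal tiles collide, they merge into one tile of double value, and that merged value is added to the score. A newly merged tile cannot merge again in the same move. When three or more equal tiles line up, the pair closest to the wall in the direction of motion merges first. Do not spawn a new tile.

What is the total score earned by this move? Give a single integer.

Slide down:
col 0: [64, 0, 2, 32] -> [0, 64, 2, 32]  score +0 (running 0)
col 1: [4, 4, 16, 4] -> [0, 8, 16, 4]  score +8 (running 8)
col 2: [8, 2, 32, 16] -> [8, 2, 32, 16]  score +0 (running 8)
col 3: [64, 8, 16, 64] -> [64, 8, 16, 64]  score +0 (running 8)
Board after move:
 0  0  8 64
64  8  2  8
 2 16 32 16
32  4 16 64

Answer: 8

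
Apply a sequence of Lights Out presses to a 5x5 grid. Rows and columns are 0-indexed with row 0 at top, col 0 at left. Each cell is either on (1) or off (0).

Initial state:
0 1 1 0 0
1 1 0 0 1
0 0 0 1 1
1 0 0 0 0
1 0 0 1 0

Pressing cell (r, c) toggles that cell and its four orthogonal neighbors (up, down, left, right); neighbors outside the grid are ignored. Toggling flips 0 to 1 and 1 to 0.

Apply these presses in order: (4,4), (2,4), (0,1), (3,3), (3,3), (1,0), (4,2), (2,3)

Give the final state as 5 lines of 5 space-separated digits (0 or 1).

Answer: 0 0 0 0 0
0 1 0 1 0
1 0 1 1 1
1 0 1 1 0
1 1 1 1 1

Derivation:
After press 1 at (4,4):
0 1 1 0 0
1 1 0 0 1
0 0 0 1 1
1 0 0 0 1
1 0 0 0 1

After press 2 at (2,4):
0 1 1 0 0
1 1 0 0 0
0 0 0 0 0
1 0 0 0 0
1 0 0 0 1

After press 3 at (0,1):
1 0 0 0 0
1 0 0 0 0
0 0 0 0 0
1 0 0 0 0
1 0 0 0 1

After press 4 at (3,3):
1 0 0 0 0
1 0 0 0 0
0 0 0 1 0
1 0 1 1 1
1 0 0 1 1

After press 5 at (3,3):
1 0 0 0 0
1 0 0 0 0
0 0 0 0 0
1 0 0 0 0
1 0 0 0 1

After press 6 at (1,0):
0 0 0 0 0
0 1 0 0 0
1 0 0 0 0
1 0 0 0 0
1 0 0 0 1

After press 7 at (4,2):
0 0 0 0 0
0 1 0 0 0
1 0 0 0 0
1 0 1 0 0
1 1 1 1 1

After press 8 at (2,3):
0 0 0 0 0
0 1 0 1 0
1 0 1 1 1
1 0 1 1 0
1 1 1 1 1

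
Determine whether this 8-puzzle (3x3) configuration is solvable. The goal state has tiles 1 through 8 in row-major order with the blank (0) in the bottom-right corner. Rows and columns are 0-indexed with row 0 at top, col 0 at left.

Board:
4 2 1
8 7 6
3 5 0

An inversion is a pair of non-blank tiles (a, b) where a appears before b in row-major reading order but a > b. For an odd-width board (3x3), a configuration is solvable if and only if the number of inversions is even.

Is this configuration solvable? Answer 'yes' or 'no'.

Answer: no

Derivation:
Inversions (pairs i<j in row-major order where tile[i] > tile[j] > 0): 13
13 is odd, so the puzzle is not solvable.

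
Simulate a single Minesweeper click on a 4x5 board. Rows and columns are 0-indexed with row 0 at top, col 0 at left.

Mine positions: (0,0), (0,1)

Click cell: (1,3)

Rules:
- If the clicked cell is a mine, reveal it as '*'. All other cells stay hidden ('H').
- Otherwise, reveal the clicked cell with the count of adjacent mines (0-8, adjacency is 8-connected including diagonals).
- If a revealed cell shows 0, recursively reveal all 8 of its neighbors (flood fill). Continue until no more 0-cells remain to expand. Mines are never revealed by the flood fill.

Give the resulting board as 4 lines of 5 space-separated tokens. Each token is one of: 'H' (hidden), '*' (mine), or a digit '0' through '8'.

H H 1 0 0
2 2 1 0 0
0 0 0 0 0
0 0 0 0 0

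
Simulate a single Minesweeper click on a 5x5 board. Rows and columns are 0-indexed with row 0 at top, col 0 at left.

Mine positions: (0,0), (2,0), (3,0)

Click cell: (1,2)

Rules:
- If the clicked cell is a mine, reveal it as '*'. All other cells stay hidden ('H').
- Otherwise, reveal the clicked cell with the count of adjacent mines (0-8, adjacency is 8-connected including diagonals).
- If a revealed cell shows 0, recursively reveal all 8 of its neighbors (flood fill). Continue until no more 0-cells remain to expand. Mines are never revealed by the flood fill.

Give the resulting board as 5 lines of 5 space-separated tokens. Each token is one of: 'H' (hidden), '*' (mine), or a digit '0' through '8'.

H 1 0 0 0
H 2 0 0 0
H 2 0 0 0
H 2 0 0 0
H 1 0 0 0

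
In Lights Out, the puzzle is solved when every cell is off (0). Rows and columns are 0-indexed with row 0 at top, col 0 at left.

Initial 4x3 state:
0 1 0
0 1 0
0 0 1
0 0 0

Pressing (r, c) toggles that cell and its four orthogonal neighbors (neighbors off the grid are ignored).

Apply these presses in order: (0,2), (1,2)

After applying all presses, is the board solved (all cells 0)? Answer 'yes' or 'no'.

Answer: yes

Derivation:
After press 1 at (0,2):
0 0 1
0 1 1
0 0 1
0 0 0

After press 2 at (1,2):
0 0 0
0 0 0
0 0 0
0 0 0

Lights still on: 0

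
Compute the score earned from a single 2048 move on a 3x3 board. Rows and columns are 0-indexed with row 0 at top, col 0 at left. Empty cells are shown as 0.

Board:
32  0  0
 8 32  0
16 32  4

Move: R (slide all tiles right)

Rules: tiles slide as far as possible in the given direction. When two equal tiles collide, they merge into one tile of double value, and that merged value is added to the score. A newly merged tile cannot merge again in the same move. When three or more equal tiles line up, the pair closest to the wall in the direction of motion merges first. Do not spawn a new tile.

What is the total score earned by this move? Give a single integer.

Answer: 0

Derivation:
Slide right:
row 0: [32, 0, 0] -> [0, 0, 32]  score +0 (running 0)
row 1: [8, 32, 0] -> [0, 8, 32]  score +0 (running 0)
row 2: [16, 32, 4] -> [16, 32, 4]  score +0 (running 0)
Board after move:
 0  0 32
 0  8 32
16 32  4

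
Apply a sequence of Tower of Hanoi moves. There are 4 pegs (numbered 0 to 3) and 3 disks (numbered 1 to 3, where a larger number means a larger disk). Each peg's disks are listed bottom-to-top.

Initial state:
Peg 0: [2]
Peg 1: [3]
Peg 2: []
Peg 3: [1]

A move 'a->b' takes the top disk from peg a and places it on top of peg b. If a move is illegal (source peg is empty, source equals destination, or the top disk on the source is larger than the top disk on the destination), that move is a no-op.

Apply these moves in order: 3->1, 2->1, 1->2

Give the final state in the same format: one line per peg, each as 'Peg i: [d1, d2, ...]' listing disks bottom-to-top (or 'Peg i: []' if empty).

After move 1 (3->1):
Peg 0: [2]
Peg 1: [3, 1]
Peg 2: []
Peg 3: []

After move 2 (2->1):
Peg 0: [2]
Peg 1: [3, 1]
Peg 2: []
Peg 3: []

After move 3 (1->2):
Peg 0: [2]
Peg 1: [3]
Peg 2: [1]
Peg 3: []

Answer: Peg 0: [2]
Peg 1: [3]
Peg 2: [1]
Peg 3: []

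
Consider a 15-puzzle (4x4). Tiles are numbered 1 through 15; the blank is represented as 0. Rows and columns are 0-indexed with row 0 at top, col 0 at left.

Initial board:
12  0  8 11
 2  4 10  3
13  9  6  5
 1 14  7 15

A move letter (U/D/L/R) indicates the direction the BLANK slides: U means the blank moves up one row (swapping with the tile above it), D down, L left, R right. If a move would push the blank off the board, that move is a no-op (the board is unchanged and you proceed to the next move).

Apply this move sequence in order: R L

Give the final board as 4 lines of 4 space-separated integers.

Answer: 12  0  8 11
 2  4 10  3
13  9  6  5
 1 14  7 15

Derivation:
After move 1 (R):
12  8  0 11
 2  4 10  3
13  9  6  5
 1 14  7 15

After move 2 (L):
12  0  8 11
 2  4 10  3
13  9  6  5
 1 14  7 15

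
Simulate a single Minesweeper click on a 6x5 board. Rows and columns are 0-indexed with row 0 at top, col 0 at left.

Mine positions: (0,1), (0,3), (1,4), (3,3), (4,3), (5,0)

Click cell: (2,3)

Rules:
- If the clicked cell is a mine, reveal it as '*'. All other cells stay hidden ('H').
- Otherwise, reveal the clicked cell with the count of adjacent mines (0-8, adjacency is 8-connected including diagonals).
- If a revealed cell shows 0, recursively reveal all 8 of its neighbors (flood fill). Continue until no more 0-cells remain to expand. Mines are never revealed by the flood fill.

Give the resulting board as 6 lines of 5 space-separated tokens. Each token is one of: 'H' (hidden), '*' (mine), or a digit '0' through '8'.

H H H H H
H H H H H
H H H 2 H
H H H H H
H H H H H
H H H H H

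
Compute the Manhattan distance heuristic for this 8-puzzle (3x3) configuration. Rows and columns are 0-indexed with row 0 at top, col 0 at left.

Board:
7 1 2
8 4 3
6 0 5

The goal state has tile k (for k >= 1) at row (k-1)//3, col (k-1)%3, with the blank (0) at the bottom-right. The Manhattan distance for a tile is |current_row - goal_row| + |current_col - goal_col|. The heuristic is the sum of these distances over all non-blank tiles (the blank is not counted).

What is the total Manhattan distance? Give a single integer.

Tile 7: at (0,0), goal (2,0), distance |0-2|+|0-0| = 2
Tile 1: at (0,1), goal (0,0), distance |0-0|+|1-0| = 1
Tile 2: at (0,2), goal (0,1), distance |0-0|+|2-1| = 1
Tile 8: at (1,0), goal (2,1), distance |1-2|+|0-1| = 2
Tile 4: at (1,1), goal (1,0), distance |1-1|+|1-0| = 1
Tile 3: at (1,2), goal (0,2), distance |1-0|+|2-2| = 1
Tile 6: at (2,0), goal (1,2), distance |2-1|+|0-2| = 3
Tile 5: at (2,2), goal (1,1), distance |2-1|+|2-1| = 2
Sum: 2 + 1 + 1 + 2 + 1 + 1 + 3 + 2 = 13

Answer: 13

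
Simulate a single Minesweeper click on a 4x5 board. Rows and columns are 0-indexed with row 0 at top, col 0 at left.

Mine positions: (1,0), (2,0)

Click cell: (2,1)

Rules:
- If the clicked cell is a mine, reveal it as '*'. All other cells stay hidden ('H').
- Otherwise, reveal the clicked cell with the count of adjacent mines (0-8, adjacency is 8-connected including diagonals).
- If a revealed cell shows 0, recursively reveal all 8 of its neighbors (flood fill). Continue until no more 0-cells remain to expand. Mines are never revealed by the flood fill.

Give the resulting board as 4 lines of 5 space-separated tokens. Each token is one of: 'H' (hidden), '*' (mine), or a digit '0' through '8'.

H H H H H
H H H H H
H 2 H H H
H H H H H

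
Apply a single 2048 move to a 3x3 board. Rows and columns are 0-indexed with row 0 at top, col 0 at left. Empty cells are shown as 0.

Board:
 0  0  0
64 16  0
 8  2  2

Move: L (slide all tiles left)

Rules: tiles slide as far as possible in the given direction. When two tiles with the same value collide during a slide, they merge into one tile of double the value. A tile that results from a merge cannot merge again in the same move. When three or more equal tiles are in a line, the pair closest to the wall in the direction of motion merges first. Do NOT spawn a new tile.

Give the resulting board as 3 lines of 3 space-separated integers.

Answer:  0  0  0
64 16  0
 8  4  0

Derivation:
Slide left:
row 0: [0, 0, 0] -> [0, 0, 0]
row 1: [64, 16, 0] -> [64, 16, 0]
row 2: [8, 2, 2] -> [8, 4, 0]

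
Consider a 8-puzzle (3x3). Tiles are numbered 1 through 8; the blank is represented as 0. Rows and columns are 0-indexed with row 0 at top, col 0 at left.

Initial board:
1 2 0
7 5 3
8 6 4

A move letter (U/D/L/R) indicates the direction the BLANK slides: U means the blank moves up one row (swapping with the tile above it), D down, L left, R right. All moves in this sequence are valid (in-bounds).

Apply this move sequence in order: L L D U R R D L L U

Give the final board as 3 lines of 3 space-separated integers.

After move 1 (L):
1 0 2
7 5 3
8 6 4

After move 2 (L):
0 1 2
7 5 3
8 6 4

After move 3 (D):
7 1 2
0 5 3
8 6 4

After move 4 (U):
0 1 2
7 5 3
8 6 4

After move 5 (R):
1 0 2
7 5 3
8 6 4

After move 6 (R):
1 2 0
7 5 3
8 6 4

After move 7 (D):
1 2 3
7 5 0
8 6 4

After move 8 (L):
1 2 3
7 0 5
8 6 4

After move 9 (L):
1 2 3
0 7 5
8 6 4

After move 10 (U):
0 2 3
1 7 5
8 6 4

Answer: 0 2 3
1 7 5
8 6 4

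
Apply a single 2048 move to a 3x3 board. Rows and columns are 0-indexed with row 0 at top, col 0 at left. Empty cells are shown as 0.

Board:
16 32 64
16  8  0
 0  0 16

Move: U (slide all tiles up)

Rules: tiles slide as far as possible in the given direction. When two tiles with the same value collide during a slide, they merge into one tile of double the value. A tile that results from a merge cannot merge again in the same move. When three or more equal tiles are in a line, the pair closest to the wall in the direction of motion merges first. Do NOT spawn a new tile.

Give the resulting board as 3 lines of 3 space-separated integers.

Answer: 32 32 64
 0  8 16
 0  0  0

Derivation:
Slide up:
col 0: [16, 16, 0] -> [32, 0, 0]
col 1: [32, 8, 0] -> [32, 8, 0]
col 2: [64, 0, 16] -> [64, 16, 0]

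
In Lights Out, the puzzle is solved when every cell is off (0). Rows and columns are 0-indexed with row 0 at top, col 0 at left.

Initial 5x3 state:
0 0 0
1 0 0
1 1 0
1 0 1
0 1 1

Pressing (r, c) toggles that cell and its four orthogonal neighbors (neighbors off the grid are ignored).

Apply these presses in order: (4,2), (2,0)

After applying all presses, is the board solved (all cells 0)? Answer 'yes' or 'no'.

Answer: yes

Derivation:
After press 1 at (4,2):
0 0 0
1 0 0
1 1 0
1 0 0
0 0 0

After press 2 at (2,0):
0 0 0
0 0 0
0 0 0
0 0 0
0 0 0

Lights still on: 0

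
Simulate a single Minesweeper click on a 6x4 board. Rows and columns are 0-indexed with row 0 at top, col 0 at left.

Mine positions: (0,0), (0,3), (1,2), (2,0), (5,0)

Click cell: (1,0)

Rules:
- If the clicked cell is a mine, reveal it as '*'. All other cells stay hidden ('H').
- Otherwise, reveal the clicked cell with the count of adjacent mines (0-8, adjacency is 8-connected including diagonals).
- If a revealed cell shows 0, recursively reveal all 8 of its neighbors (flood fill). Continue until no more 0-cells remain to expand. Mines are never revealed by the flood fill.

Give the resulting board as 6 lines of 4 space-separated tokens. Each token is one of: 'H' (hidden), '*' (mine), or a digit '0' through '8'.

H H H H
2 H H H
H H H H
H H H H
H H H H
H H H H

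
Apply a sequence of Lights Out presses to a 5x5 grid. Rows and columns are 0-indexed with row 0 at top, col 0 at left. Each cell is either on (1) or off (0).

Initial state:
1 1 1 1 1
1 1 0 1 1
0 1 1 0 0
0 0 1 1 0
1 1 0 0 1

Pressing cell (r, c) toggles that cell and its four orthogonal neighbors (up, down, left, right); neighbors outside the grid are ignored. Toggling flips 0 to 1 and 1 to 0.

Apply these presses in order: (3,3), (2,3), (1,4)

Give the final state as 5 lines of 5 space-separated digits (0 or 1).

After press 1 at (3,3):
1 1 1 1 1
1 1 0 1 1
0 1 1 1 0
0 0 0 0 1
1 1 0 1 1

After press 2 at (2,3):
1 1 1 1 1
1 1 0 0 1
0 1 0 0 1
0 0 0 1 1
1 1 0 1 1

After press 3 at (1,4):
1 1 1 1 0
1 1 0 1 0
0 1 0 0 0
0 0 0 1 1
1 1 0 1 1

Answer: 1 1 1 1 0
1 1 0 1 0
0 1 0 0 0
0 0 0 1 1
1 1 0 1 1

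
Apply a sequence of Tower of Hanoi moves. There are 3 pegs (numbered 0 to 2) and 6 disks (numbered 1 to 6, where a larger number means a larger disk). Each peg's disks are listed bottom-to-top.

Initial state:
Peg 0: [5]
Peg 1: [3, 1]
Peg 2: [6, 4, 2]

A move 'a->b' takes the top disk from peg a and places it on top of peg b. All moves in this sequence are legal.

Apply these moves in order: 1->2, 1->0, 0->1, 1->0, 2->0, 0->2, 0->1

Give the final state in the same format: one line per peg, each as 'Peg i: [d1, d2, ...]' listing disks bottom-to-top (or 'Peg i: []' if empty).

After move 1 (1->2):
Peg 0: [5]
Peg 1: [3]
Peg 2: [6, 4, 2, 1]

After move 2 (1->0):
Peg 0: [5, 3]
Peg 1: []
Peg 2: [6, 4, 2, 1]

After move 3 (0->1):
Peg 0: [5]
Peg 1: [3]
Peg 2: [6, 4, 2, 1]

After move 4 (1->0):
Peg 0: [5, 3]
Peg 1: []
Peg 2: [6, 4, 2, 1]

After move 5 (2->0):
Peg 0: [5, 3, 1]
Peg 1: []
Peg 2: [6, 4, 2]

After move 6 (0->2):
Peg 0: [5, 3]
Peg 1: []
Peg 2: [6, 4, 2, 1]

After move 7 (0->1):
Peg 0: [5]
Peg 1: [3]
Peg 2: [6, 4, 2, 1]

Answer: Peg 0: [5]
Peg 1: [3]
Peg 2: [6, 4, 2, 1]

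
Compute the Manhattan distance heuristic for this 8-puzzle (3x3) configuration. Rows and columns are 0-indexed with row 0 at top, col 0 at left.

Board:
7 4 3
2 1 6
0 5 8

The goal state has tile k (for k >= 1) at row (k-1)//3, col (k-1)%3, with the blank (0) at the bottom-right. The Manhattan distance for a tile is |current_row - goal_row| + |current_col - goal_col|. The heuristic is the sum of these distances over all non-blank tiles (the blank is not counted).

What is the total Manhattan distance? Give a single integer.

Answer: 10

Derivation:
Tile 7: at (0,0), goal (2,0), distance |0-2|+|0-0| = 2
Tile 4: at (0,1), goal (1,0), distance |0-1|+|1-0| = 2
Tile 3: at (0,2), goal (0,2), distance |0-0|+|2-2| = 0
Tile 2: at (1,0), goal (0,1), distance |1-0|+|0-1| = 2
Tile 1: at (1,1), goal (0,0), distance |1-0|+|1-0| = 2
Tile 6: at (1,2), goal (1,2), distance |1-1|+|2-2| = 0
Tile 5: at (2,1), goal (1,1), distance |2-1|+|1-1| = 1
Tile 8: at (2,2), goal (2,1), distance |2-2|+|2-1| = 1
Sum: 2 + 2 + 0 + 2 + 2 + 0 + 1 + 1 = 10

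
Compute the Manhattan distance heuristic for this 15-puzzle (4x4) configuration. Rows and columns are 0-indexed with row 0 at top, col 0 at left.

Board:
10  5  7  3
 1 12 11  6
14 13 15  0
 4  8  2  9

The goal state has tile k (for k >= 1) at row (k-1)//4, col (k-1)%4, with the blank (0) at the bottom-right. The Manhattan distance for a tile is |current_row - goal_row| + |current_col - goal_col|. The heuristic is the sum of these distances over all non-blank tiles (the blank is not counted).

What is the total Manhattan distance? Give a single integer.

Answer: 37

Derivation:
Tile 10: (0,0)->(2,1) = 3
Tile 5: (0,1)->(1,0) = 2
Tile 7: (0,2)->(1,2) = 1
Tile 3: (0,3)->(0,2) = 1
Tile 1: (1,0)->(0,0) = 1
Tile 12: (1,1)->(2,3) = 3
Tile 11: (1,2)->(2,2) = 1
Tile 6: (1,3)->(1,1) = 2
Tile 14: (2,0)->(3,1) = 2
Tile 13: (2,1)->(3,0) = 2
Tile 15: (2,2)->(3,2) = 1
Tile 4: (3,0)->(0,3) = 6
Tile 8: (3,1)->(1,3) = 4
Tile 2: (3,2)->(0,1) = 4
Tile 9: (3,3)->(2,0) = 4
Sum: 3 + 2 + 1 + 1 + 1 + 3 + 1 + 2 + 2 + 2 + 1 + 6 + 4 + 4 + 4 = 37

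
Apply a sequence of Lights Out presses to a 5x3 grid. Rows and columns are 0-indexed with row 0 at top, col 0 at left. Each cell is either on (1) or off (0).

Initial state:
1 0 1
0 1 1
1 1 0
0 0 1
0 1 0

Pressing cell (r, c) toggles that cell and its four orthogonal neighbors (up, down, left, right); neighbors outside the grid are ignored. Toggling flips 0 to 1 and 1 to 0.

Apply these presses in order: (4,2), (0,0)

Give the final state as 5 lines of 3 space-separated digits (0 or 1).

After press 1 at (4,2):
1 0 1
0 1 1
1 1 0
0 0 0
0 0 1

After press 2 at (0,0):
0 1 1
1 1 1
1 1 0
0 0 0
0 0 1

Answer: 0 1 1
1 1 1
1 1 0
0 0 0
0 0 1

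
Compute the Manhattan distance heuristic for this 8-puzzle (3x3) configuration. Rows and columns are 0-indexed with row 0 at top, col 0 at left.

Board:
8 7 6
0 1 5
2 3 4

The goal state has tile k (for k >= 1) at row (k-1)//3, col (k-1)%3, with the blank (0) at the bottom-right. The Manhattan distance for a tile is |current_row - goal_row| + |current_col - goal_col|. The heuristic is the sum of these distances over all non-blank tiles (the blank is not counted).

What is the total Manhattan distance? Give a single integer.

Answer: 19

Derivation:
Tile 8: (0,0)->(2,1) = 3
Tile 7: (0,1)->(2,0) = 3
Tile 6: (0,2)->(1,2) = 1
Tile 1: (1,1)->(0,0) = 2
Tile 5: (1,2)->(1,1) = 1
Tile 2: (2,0)->(0,1) = 3
Tile 3: (2,1)->(0,2) = 3
Tile 4: (2,2)->(1,0) = 3
Sum: 3 + 3 + 1 + 2 + 1 + 3 + 3 + 3 = 19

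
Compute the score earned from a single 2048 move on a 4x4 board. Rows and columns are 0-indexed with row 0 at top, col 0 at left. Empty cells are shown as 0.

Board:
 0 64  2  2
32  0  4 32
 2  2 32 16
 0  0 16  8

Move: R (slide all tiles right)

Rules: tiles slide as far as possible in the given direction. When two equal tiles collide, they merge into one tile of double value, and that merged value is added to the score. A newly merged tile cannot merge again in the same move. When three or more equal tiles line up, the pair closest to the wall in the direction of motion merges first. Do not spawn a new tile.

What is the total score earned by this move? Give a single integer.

Answer: 8

Derivation:
Slide right:
row 0: [0, 64, 2, 2] -> [0, 0, 64, 4]  score +4 (running 4)
row 1: [32, 0, 4, 32] -> [0, 32, 4, 32]  score +0 (running 4)
row 2: [2, 2, 32, 16] -> [0, 4, 32, 16]  score +4 (running 8)
row 3: [0, 0, 16, 8] -> [0, 0, 16, 8]  score +0 (running 8)
Board after move:
 0  0 64  4
 0 32  4 32
 0  4 32 16
 0  0 16  8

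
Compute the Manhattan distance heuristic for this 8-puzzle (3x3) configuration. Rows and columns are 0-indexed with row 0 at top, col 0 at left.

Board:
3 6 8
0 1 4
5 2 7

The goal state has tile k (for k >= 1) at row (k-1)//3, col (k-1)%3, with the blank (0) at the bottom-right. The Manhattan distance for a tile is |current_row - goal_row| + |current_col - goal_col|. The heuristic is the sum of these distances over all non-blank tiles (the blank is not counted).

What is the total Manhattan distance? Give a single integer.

Tile 3: (0,0)->(0,2) = 2
Tile 6: (0,1)->(1,2) = 2
Tile 8: (0,2)->(2,1) = 3
Tile 1: (1,1)->(0,0) = 2
Tile 4: (1,2)->(1,0) = 2
Tile 5: (2,0)->(1,1) = 2
Tile 2: (2,1)->(0,1) = 2
Tile 7: (2,2)->(2,0) = 2
Sum: 2 + 2 + 3 + 2 + 2 + 2 + 2 + 2 = 17

Answer: 17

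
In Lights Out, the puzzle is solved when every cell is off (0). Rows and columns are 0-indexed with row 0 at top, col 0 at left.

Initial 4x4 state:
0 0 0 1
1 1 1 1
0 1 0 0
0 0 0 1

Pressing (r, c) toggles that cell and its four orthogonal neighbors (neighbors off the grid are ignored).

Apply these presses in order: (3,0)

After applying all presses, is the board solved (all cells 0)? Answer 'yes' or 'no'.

Answer: no

Derivation:
After press 1 at (3,0):
0 0 0 1
1 1 1 1
1 1 0 0
1 1 0 1

Lights still on: 10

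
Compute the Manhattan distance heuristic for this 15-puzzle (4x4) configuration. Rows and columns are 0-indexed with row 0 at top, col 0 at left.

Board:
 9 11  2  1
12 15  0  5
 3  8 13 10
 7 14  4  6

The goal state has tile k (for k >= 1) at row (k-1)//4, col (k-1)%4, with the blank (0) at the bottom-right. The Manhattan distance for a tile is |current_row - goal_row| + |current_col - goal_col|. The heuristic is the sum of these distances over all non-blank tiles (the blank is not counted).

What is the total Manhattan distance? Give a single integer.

Tile 9: at (0,0), goal (2,0), distance |0-2|+|0-0| = 2
Tile 11: at (0,1), goal (2,2), distance |0-2|+|1-2| = 3
Tile 2: at (0,2), goal (0,1), distance |0-0|+|2-1| = 1
Tile 1: at (0,3), goal (0,0), distance |0-0|+|3-0| = 3
Tile 12: at (1,0), goal (2,3), distance |1-2|+|0-3| = 4
Tile 15: at (1,1), goal (3,2), distance |1-3|+|1-2| = 3
Tile 5: at (1,3), goal (1,0), distance |1-1|+|3-0| = 3
Tile 3: at (2,0), goal (0,2), distance |2-0|+|0-2| = 4
Tile 8: at (2,1), goal (1,3), distance |2-1|+|1-3| = 3
Tile 13: at (2,2), goal (3,0), distance |2-3|+|2-0| = 3
Tile 10: at (2,3), goal (2,1), distance |2-2|+|3-1| = 2
Tile 7: at (3,0), goal (1,2), distance |3-1|+|0-2| = 4
Tile 14: at (3,1), goal (3,1), distance |3-3|+|1-1| = 0
Tile 4: at (3,2), goal (0,3), distance |3-0|+|2-3| = 4
Tile 6: at (3,3), goal (1,1), distance |3-1|+|3-1| = 4
Sum: 2 + 3 + 1 + 3 + 4 + 3 + 3 + 4 + 3 + 3 + 2 + 4 + 0 + 4 + 4 = 43

Answer: 43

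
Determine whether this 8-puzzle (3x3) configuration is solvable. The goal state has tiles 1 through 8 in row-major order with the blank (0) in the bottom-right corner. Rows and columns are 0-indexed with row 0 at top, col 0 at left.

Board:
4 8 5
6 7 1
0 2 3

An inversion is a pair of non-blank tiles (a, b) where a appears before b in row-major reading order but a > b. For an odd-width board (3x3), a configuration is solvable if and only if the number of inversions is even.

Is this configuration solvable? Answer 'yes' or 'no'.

Inversions (pairs i<j in row-major order where tile[i] > tile[j] > 0): 18
18 is even, so the puzzle is solvable.

Answer: yes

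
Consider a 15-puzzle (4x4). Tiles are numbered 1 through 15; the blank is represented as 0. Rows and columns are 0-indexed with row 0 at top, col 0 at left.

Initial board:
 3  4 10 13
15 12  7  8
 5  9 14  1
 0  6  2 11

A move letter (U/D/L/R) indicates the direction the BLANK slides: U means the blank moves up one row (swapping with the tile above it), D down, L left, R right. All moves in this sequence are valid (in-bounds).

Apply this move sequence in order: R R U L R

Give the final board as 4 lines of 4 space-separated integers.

After move 1 (R):
 3  4 10 13
15 12  7  8
 5  9 14  1
 6  0  2 11

After move 2 (R):
 3  4 10 13
15 12  7  8
 5  9 14  1
 6  2  0 11

After move 3 (U):
 3  4 10 13
15 12  7  8
 5  9  0  1
 6  2 14 11

After move 4 (L):
 3  4 10 13
15 12  7  8
 5  0  9  1
 6  2 14 11

After move 5 (R):
 3  4 10 13
15 12  7  8
 5  9  0  1
 6  2 14 11

Answer:  3  4 10 13
15 12  7  8
 5  9  0  1
 6  2 14 11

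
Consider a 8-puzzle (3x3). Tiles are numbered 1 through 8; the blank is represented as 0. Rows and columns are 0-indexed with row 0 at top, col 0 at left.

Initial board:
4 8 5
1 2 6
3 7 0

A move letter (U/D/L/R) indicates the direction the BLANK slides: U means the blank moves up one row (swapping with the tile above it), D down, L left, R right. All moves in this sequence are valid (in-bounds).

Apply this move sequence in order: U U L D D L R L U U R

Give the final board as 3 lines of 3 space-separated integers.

Answer: 2 0 8
4 7 5
1 3 6

Derivation:
After move 1 (U):
4 8 5
1 2 0
3 7 6

After move 2 (U):
4 8 0
1 2 5
3 7 6

After move 3 (L):
4 0 8
1 2 5
3 7 6

After move 4 (D):
4 2 8
1 0 5
3 7 6

After move 5 (D):
4 2 8
1 7 5
3 0 6

After move 6 (L):
4 2 8
1 7 5
0 3 6

After move 7 (R):
4 2 8
1 7 5
3 0 6

After move 8 (L):
4 2 8
1 7 5
0 3 6

After move 9 (U):
4 2 8
0 7 5
1 3 6

After move 10 (U):
0 2 8
4 7 5
1 3 6

After move 11 (R):
2 0 8
4 7 5
1 3 6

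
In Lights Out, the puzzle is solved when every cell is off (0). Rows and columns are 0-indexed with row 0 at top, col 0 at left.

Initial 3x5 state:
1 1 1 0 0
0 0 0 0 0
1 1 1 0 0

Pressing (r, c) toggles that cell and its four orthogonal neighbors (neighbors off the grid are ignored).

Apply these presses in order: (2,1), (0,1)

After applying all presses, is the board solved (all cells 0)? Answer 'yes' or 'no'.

After press 1 at (2,1):
1 1 1 0 0
0 1 0 0 0
0 0 0 0 0

After press 2 at (0,1):
0 0 0 0 0
0 0 0 0 0
0 0 0 0 0

Lights still on: 0

Answer: yes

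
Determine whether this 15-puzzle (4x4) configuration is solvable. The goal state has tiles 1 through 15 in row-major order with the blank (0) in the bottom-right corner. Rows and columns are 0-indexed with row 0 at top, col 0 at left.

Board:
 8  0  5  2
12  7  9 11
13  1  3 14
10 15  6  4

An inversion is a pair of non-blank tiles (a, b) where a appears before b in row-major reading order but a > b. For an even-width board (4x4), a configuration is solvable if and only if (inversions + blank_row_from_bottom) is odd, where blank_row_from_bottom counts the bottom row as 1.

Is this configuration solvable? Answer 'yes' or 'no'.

Inversions: 46
Blank is in row 0 (0-indexed from top), which is row 4 counting from the bottom (bottom = 1).
46 + 4 = 50, which is even, so the puzzle is not solvable.

Answer: no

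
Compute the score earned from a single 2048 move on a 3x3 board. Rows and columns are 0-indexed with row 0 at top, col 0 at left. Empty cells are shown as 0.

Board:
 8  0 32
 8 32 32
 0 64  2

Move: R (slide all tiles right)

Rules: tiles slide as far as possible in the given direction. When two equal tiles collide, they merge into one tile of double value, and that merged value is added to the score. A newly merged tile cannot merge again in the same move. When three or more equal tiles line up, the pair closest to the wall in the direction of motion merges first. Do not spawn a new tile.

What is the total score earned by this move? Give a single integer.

Slide right:
row 0: [8, 0, 32] -> [0, 8, 32]  score +0 (running 0)
row 1: [8, 32, 32] -> [0, 8, 64]  score +64 (running 64)
row 2: [0, 64, 2] -> [0, 64, 2]  score +0 (running 64)
Board after move:
 0  8 32
 0  8 64
 0 64  2

Answer: 64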